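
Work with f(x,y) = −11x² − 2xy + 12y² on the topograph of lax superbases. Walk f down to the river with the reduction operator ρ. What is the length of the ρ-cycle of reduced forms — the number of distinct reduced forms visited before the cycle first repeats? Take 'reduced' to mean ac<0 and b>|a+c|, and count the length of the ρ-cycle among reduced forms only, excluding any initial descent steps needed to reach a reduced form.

D = 532, ⌊√D⌋ = 23
descent: ρ → (12,2,-11)  [lands on river]
river: ρ → (-11,20,3)
river: ρ → (3,22,-4)
river: ρ → (-4,18,13)
river: ρ → (13,8,-9)
river: ρ → (-9,10,12)
river: ρ → (12,14,-7)
river: ρ → (-7,14,12)
river: ρ → (12,10,-9)
river: ρ → (-9,8,13)
river: ρ → (13,18,-4)
river: ρ → (-4,22,3)
river: ρ → (3,20,-11)
river: ρ → (-11,2,12)
river: ρ → (12,22,-1)
river: ρ → (-1,22,12)
ρ-cycle length = 16 (tail of 1 descent step not counted)

16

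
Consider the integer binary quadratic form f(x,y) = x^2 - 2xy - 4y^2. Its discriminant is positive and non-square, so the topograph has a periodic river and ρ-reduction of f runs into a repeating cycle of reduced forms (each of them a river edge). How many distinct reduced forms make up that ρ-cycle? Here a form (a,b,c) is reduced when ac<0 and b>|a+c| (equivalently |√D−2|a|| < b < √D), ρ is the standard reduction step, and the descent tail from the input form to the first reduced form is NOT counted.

D = 20, ⌊√D⌋ = 4
descent: ρ → (-4,2,1)
descent: ρ → (1,4,-1)  [lands on river]
river: ρ → (-1,4,1)
ρ-cycle length = 2 (tail of 2 descent steps not counted)

2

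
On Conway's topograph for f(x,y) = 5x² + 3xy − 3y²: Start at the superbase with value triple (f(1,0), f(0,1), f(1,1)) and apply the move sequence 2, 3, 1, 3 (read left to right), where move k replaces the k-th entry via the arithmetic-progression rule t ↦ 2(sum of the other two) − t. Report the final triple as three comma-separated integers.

start (5,-3,5) = (f(1,0),f(0,1),f(1,1))
replace slot 2: 2·(5+5) − (-3) = 23 → (5,23,5)
replace slot 3: 2·(5+23) − 5 = 51 → (5,23,51)
replace slot 1: 2·(23+51) − 5 = 143 → (143,23,51)
replace slot 3: 2·(143+23) − 51 = 281 → (143,23,281)

143,23,281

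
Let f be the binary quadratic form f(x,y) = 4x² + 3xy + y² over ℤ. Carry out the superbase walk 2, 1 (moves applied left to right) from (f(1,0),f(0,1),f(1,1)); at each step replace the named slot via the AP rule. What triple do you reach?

start (4,1,8) = (f(1,0),f(0,1),f(1,1))
replace slot 2: 2·(4+8) − 1 = 23 → (4,23,8)
replace slot 1: 2·(23+8) − 4 = 58 → (58,23,8)

58,23,8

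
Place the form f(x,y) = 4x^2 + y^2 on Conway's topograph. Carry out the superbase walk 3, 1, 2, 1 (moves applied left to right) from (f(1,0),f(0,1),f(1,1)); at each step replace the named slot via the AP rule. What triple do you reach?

start (4,1,5) = (f(1,0),f(0,1),f(1,1))
replace slot 3: 2·(4+1) − 5 = 5 → (4,1,5)
replace slot 1: 2·(1+5) − 4 = 8 → (8,1,5)
replace slot 2: 2·(8+5) − 1 = 25 → (8,25,5)
replace slot 1: 2·(25+5) − 8 = 52 → (52,25,5)

52,25,5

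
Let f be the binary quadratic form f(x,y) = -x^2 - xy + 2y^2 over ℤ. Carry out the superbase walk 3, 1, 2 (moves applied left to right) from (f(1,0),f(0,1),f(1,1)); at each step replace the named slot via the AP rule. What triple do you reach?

start (-1,2,0) = (f(1,0),f(0,1),f(1,1))
replace slot 3: 2·((-1)+2) − 0 = 2 → (-1,2,2)
replace slot 1: 2·(2+2) − (-1) = 9 → (9,2,2)
replace slot 2: 2·(9+2) − 2 = 20 → (9,20,2)

9,20,2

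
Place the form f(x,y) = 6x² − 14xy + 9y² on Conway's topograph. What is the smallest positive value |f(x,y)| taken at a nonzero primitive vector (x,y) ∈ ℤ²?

translate: b→-2 (≡-14 mod 12), so (6,-14,9)→(6,-2,1)
flip: (6,-2,1)→(1,2,6)
translate: b→0 (≡2 mod 2), so (1,2,6)→(1,0,5)
reduced (well bottom): (1,0,5) with a≤c, −a<b≤a
well minimum = a = 1

1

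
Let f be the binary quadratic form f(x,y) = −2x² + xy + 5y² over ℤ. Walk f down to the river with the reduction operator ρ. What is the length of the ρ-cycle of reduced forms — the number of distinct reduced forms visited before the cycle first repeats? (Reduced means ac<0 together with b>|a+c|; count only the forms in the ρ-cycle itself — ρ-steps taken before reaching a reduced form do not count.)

D = 41, ⌊√D⌋ = 6
descent: ρ → (5,-1,-2)
descent: ρ → (-2,5,2)  [lands on river]
river: ρ → (2,3,-4)
river: ρ → (-4,5,1)
river: ρ → (1,5,-4)
river: ρ → (-4,3,2)
river: ρ → (2,5,-2)
river: ρ → (-2,3,4)
river: ρ → (4,5,-1)
river: ρ → (-1,5,4)
river: ρ → (4,3,-2)
ρ-cycle length = 10 (tail of 2 descent steps not counted)

10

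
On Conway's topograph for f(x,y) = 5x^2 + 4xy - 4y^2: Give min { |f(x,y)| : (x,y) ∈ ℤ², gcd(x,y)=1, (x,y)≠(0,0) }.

river: ρ → (-4,4,5)
river: ρ → (5,6,-3)
river: ρ → (-3,6,5)
river: ρ → (5,4,-4)
closes: descent 0, river 4
min |a| on river = 3

3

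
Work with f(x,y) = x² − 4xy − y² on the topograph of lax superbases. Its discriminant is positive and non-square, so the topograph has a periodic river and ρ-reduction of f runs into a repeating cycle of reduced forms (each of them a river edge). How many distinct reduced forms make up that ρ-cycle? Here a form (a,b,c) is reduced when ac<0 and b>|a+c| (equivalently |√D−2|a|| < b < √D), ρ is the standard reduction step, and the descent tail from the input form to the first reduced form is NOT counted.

D = 20, ⌊√D⌋ = 4
descent: ρ → (-1,4,1)  [lands on river]
river: ρ → (1,4,-1)
ρ-cycle length = 2 (tail of 1 descent step not counted)

2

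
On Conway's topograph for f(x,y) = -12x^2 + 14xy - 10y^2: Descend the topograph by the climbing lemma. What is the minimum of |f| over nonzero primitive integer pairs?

translate: b→10 (≡-14 mod 24), so (12,-14,10)→(12,10,8)
flip: (12,10,8)→(8,-10,12)
translate: b→6 (≡-10 mod 16), so (8,-10,12)→(8,6,10)
reduced (well bottom): (8,6,10) with a≤c, −a<b≤a
well minimum |f| = |-8| = 8 (negative-definite)

8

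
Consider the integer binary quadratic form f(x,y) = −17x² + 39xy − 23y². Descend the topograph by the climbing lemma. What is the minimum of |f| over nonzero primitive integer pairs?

translate: b→-5 (≡-39 mod 34), so (17,-39,23)→(17,-5,1)
flip: (17,-5,1)→(1,5,17)
translate: b→1 (≡5 mod 2), so (1,5,17)→(1,1,11)
reduced (well bottom): (1,1,11) with a≤c, −a<b≤a
well minimum |f| = |-1| = 1 (negative-definite)

1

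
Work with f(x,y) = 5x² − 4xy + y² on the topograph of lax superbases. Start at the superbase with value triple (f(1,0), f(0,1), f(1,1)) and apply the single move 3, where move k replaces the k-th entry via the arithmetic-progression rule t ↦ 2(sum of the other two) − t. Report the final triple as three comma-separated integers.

start (5,1,2) = (f(1,0),f(0,1),f(1,1))
replace slot 3: 2·(5+1) − 2 = 10 → (5,1,10)

5,1,10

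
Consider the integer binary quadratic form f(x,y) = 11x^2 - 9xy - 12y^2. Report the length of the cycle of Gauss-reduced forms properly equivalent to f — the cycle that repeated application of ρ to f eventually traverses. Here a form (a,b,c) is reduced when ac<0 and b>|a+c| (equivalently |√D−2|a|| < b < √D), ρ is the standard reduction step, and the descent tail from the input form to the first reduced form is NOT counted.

D = 609, ⌊√D⌋ = 24
descent: ρ → (-12,9,11)  [lands on river]
river: ρ → (11,13,-10)
river: ρ → (-10,7,14)
river: ρ → (14,21,-3)
river: ρ → (-3,21,14)
river: ρ → (14,7,-10)
river: ρ → (-10,13,11)
river: ρ → (11,9,-12)
river: ρ → (-12,15,8)
river: ρ → (8,17,-10)
river: ρ → (-10,23,2)
river: ρ → (2,21,-21)
river: ρ → (-21,21,2)
river: ρ → (2,23,-10)
river: ρ → (-10,17,8)
river: ρ → (8,15,-12)
ρ-cycle length = 16 (tail of 1 descent step not counted)

16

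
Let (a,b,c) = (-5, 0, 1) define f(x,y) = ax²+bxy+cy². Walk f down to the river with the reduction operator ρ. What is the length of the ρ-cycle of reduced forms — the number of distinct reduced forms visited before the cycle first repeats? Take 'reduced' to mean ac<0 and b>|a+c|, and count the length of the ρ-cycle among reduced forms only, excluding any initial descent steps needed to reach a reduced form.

D = 20, ⌊√D⌋ = 4
descent: ρ → (1,4,-1)  [lands on river]
river: ρ → (-1,4,1)
ρ-cycle length = 2 (tail of 1 descent step not counted)

2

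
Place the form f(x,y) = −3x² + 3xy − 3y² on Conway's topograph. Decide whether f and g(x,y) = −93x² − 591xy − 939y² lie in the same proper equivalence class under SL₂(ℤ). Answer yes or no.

D₁ = -27, D₂ = -27
f is negative-definite; reduce −f:
−f: translate: b→3 (≡-3 mod 6), so (3,-3,3)→(3,3,3)
−f: reduced (well bottom): (3,3,3) with a≤c, −a<b≤a
flip sign back: reduced form of f is (-3,-3,-3)
g is negative-definite; reduce −g:
−g: translate: b→33 (≡591 mod 186), so (93,591,939)→(93,33,3)
−g: flip: (93,33,3)→(3,-33,93)
−g: translate: b→3 (≡-33 mod 6), so (3,-33,93)→(3,3,3)
−g: reduced (well bottom): (3,3,3) with a≤c, −a<b≤a
flip sign back: reduced form of g is (-3,-3,-3)
reduced forms (-3, -3, -3) vs (-3, -3, -3) ⇒ equivalent

yes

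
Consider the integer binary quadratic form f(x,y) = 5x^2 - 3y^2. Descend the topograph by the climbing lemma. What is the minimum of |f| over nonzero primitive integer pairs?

descent: ρ → (-3,6,2)  [lands on river]
river: ρ → (2,6,-3)
closes: descent 1, river 2
min |a| on river = 2

2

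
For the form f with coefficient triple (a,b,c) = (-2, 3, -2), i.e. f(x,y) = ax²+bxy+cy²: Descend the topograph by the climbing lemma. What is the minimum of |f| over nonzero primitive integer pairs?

translate: b→1 (≡-3 mod 4), so (2,-3,2)→(2,1,1)
flip: (2,1,1)→(1,-1,2)
translate: b→1 (≡-1 mod 2), so (1,-1,2)→(1,1,2)
reduced (well bottom): (1,1,2) with a≤c, −a<b≤a
well minimum |f| = |-1| = 1 (negative-definite)

1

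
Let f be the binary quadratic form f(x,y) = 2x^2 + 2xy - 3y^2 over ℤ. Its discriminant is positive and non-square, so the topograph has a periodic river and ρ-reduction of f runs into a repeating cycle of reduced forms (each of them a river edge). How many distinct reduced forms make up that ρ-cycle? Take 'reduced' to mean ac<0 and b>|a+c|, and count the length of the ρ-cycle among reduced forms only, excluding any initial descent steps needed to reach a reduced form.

D = 28, ⌊√D⌋ = 5
river: ρ → (-3,4,1)
river: ρ → (1,4,-3)
river: ρ → (-3,2,2)
river: ρ → (2,2,-3)
ρ-cycle length = 4 (tail of 0 descent steps not counted)

4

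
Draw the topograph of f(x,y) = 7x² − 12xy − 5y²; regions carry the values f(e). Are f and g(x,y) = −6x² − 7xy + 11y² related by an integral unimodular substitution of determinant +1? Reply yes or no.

D₁ = 284, D₂ = 313
discriminants differ ⇒ not SL₂(ℤ)-equivalent

no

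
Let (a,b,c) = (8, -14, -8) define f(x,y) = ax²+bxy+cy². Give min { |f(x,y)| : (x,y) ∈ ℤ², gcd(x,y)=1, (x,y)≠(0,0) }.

descent: ρ → (-8,14,8)  [lands on river]
river: ρ → (8,18,-4)
river: ρ → (-4,14,16)
river: ρ → (16,18,-2)
river: ρ → (-2,18,16)
river: ρ → (16,14,-4)
river: ρ → (-4,18,8)
river: ρ → (8,14,-8)
river: ρ → (-8,18,4)
river: ρ → (4,14,-16)
river: ρ → (-16,18,2)
river: ρ → (2,18,-16)
river: ρ → (-16,14,4)
river: ρ → (4,18,-8)
closes: descent 1, river 14
min |a| on river = 2

2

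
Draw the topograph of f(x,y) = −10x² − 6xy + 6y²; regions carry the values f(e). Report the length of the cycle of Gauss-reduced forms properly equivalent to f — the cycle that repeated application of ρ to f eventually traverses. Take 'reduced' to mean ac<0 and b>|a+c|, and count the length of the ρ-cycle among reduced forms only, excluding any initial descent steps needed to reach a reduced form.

D = 276, ⌊√D⌋ = 16
descent: ρ → (6,6,-10)  [lands on river]
river: ρ → (-10,14,2)
river: ρ → (2,14,-10)
river: ρ → (-10,6,6)
ρ-cycle length = 4 (tail of 1 descent step not counted)

4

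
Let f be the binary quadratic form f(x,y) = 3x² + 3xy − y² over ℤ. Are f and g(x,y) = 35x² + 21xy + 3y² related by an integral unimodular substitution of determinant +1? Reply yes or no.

D₁ = 21, D₂ = 21
river cycle of f (length 2): (-1, 3, 3), (3, 3, -1)
river cycle of g (length 2): (3, 3, -1), (-1, 3, 3)
cycles coincide ⇒ equivalent

yes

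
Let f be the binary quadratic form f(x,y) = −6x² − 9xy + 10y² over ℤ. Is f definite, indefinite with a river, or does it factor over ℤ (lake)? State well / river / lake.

D = b²−4ac = (-9)² − 4·(-6)·10 = 321
D > 0 non-square ⇒ indefinite ⇒ periodic river

river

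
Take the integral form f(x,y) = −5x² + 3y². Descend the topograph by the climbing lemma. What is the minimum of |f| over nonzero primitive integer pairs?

descent: ρ → (3,6,-2)  [lands on river]
river: ρ → (-2,6,3)
closes: descent 1, river 2
min |a| on river = 2

2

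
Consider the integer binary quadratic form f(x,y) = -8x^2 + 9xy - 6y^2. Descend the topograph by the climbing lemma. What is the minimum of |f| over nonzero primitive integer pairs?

translate: b→7 (≡-9 mod 16), so (8,-9,6)→(8,7,5)
flip: (8,7,5)→(5,-7,8)
translate: b→3 (≡-7 mod 10), so (5,-7,8)→(5,3,6)
reduced (well bottom): (5,3,6) with a≤c, −a<b≤a
well minimum |f| = |-5| = 5 (negative-definite)

5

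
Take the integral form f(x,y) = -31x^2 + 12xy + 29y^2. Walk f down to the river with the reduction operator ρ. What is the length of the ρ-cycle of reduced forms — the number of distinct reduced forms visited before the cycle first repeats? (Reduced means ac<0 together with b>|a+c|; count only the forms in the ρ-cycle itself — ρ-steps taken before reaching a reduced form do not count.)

D = 3740, ⌊√D⌋ = 61
river: ρ → (29,46,-14)
river: ρ → (-14,38,41)
river: ρ → (41,44,-11)
river: ρ → (-11,44,41)
river: ρ → (41,38,-14)
river: ρ → (-14,46,29)
river: ρ → (29,12,-31)
river: ρ → (-31,50,10)
river: ρ → (10,50,-31)
river: ρ → (-31,12,29)
ρ-cycle length = 10 (tail of 0 descent steps not counted)

10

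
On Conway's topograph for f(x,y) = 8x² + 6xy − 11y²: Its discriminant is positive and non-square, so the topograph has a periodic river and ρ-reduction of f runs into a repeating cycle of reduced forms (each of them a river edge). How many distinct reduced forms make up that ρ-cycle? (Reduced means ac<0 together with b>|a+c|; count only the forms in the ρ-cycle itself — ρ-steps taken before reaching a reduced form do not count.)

D = 388, ⌊√D⌋ = 19
river: ρ → (-11,16,3)
river: ρ → (3,14,-16)
river: ρ → (-16,18,1)
river: ρ → (1,18,-16)
river: ρ → (-16,14,3)
river: ρ → (3,16,-11)
river: ρ → (-11,6,8)
river: ρ → (8,10,-9)
river: ρ → (-9,8,9)
river: ρ → (9,10,-8)
river: ρ → (-8,6,11)
river: ρ → (11,16,-3)
river: ρ → (-3,14,16)
river: ρ → (16,18,-1)
river: ρ → (-1,18,16)
river: ρ → (16,14,-3)
river: ρ → (-3,16,11)
river: ρ → (11,6,-8)
river: ρ → (-8,10,9)
river: ρ → (9,8,-9)
river: ρ → (-9,10,8)
river: ρ → (8,6,-11)
ρ-cycle length = 22 (tail of 0 descent steps not counted)

22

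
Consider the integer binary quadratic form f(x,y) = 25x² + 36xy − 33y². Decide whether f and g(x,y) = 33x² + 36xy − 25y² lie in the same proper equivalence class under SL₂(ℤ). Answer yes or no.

D₁ = 4596, D₂ = 4596
river cycle of f (length 16): (-33, 30, 28), (28, 26, -35), (-35, 44, 19), (19, 32, -47), (-47, 62, 4), (4, 66, -15), (-15, 54, 28), (28, 58, -11), (-11, 52, 43), (43, 34, -20), … (6 more)
river cycle of g (length 16): (-25, 64, 5), (5, 66, -12), (-12, 54, 35), (35, 16, -31), (-31, 46, 20), (20, 34, -43), (-43, 52, 11), (11, 58, -28), (-28, 54, 15), (15, 66, -4), … (6 more)
cycles differ ⇒ inequivalent

no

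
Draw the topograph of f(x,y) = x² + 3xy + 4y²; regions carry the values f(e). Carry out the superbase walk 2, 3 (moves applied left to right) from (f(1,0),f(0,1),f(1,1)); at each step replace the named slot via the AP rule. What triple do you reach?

start (1,4,8) = (f(1,0),f(0,1),f(1,1))
replace slot 2: 2·(1+8) − 4 = 14 → (1,14,8)
replace slot 3: 2·(1+14) − 8 = 22 → (1,14,22)

1,14,22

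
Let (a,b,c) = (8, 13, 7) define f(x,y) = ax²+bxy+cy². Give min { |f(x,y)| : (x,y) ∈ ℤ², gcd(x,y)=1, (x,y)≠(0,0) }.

translate: b→-3 (≡13 mod 16), so (8,13,7)→(8,-3,2)
flip: (8,-3,2)→(2,3,8)
translate: b→-1 (≡3 mod 4), so (2,3,8)→(2,-1,7)
reduced (well bottom): (2,-1,7) with a≤c, −a<b≤a
well minimum = a = 2

2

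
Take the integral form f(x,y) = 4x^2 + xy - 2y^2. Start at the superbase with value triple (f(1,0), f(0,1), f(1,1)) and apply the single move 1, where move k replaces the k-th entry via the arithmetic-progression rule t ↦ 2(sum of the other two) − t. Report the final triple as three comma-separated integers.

start (4,-2,3) = (f(1,0),f(0,1),f(1,1))
replace slot 1: 2·((-2)+3) − 4 = -2 → (-2,-2,3)

-2,-2,3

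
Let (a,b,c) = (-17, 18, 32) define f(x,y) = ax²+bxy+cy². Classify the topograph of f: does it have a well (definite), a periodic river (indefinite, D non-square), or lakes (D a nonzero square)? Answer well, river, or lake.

D = b²−4ac = 18² − 4·(-17)·32 = 2500
D = 50² is a perfect square ⇒ form factors over ℤ ⇒ lakes

lake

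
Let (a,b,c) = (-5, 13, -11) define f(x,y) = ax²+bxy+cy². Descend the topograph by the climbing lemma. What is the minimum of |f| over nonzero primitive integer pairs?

translate: b→-3 (≡-13 mod 10), so (5,-13,11)→(5,-3,3)
flip: (5,-3,3)→(3,3,5)
reduced (well bottom): (3,3,5) with a≤c, −a<b≤a
well minimum |f| = |-3| = 3 (negative-definite)

3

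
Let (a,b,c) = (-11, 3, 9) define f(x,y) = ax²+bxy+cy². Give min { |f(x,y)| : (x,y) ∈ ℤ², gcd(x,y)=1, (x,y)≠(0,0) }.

river: ρ → (9,15,-5)
river: ρ → (-5,15,9)
river: ρ → (9,3,-11)
river: ρ → (-11,19,1)
river: ρ → (1,19,-11)
river: ρ → (-11,3,9)
closes: descent 0, river 6
min |a| on river = 1

1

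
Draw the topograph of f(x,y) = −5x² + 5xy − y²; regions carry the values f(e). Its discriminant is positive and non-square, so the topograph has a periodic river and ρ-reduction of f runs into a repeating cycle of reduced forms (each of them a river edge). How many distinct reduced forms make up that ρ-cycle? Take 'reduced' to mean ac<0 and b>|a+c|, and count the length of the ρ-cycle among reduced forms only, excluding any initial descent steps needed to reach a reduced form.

D = 5, ⌊√D⌋ = 2
descent: ρ → (-1,1,1)  [lands on river]
river: ρ → (1,1,-1)
ρ-cycle length = 2 (tail of 1 descent step not counted)

2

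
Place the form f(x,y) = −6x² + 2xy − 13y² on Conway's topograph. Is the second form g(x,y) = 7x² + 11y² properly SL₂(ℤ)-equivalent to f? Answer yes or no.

D₁ = -308, D₂ = -308
f is negative-definite; reduce −f:
−f: reduced (well bottom): (6,-2,13) with a≤c, −a<b≤a
flip sign back: reduced form of f is (-6,2,-13)
g: reduced (well bottom): (7,0,11) with a≤c, −a<b≤a
reduced forms (-6, 2, -13) vs (7, 0, 11) ⇒ inequivalent

no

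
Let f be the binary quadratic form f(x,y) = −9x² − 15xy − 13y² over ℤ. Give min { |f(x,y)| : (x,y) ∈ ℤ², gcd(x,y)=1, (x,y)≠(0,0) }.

translate: b→-3 (≡15 mod 18), so (9,15,13)→(9,-3,7)
flip: (9,-3,7)→(7,3,9)
reduced (well bottom): (7,3,9) with a≤c, −a<b≤a
well minimum |f| = |-7| = 7 (negative-definite)

7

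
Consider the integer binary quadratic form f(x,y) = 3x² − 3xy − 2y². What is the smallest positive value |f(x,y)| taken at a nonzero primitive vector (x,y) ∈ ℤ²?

descent: ρ → (-2,3,3)  [lands on river]
river: ρ → (3,3,-2)
river: ρ → (-2,5,1)
river: ρ → (1,5,-2)
closes: descent 1, river 4
min |a| on river = 1

1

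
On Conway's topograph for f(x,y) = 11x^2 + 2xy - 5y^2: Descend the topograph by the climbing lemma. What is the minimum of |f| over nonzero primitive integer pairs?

descent: ρ → (-5,8,8)  [lands on river]
river: ρ → (8,8,-5)
river: ρ → (-5,12,4)
river: ρ → (4,12,-5)
closes: descent 1, river 4
min |a| on river = 4

4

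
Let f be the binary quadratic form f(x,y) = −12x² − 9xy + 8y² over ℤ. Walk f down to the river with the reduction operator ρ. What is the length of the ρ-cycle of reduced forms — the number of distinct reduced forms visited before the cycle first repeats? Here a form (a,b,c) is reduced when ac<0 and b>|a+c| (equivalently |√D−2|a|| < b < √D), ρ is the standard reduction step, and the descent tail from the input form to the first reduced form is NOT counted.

D = 465, ⌊√D⌋ = 21
descent: ρ → (8,9,-12)  [lands on river]
river: ρ → (-12,15,5)
river: ρ → (5,15,-12)
river: ρ → (-12,9,8)
river: ρ → (8,7,-13)
river: ρ → (-13,19,2)
river: ρ → (2,21,-3)
river: ρ → (-3,21,2)
river: ρ → (2,19,-13)
river: ρ → (-13,7,8)
ρ-cycle length = 10 (tail of 1 descent step not counted)

10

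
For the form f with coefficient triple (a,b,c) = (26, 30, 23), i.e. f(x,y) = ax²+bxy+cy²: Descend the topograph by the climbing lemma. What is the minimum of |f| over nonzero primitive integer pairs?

translate: b→-22 (≡30 mod 52), so (26,30,23)→(26,-22,19)
flip: (26,-22,19)→(19,22,26)
translate: b→-16 (≡22 mod 38), so (19,22,26)→(19,-16,23)
reduced (well bottom): (19,-16,23) with a≤c, −a<b≤a
well minimum = a = 19

19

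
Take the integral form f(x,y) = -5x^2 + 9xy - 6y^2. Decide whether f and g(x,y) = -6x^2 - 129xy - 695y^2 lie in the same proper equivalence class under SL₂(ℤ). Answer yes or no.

D₁ = -39, D₂ = -39
f is negative-definite; reduce −f:
−f: translate: b→1 (≡-9 mod 10), so (5,-9,6)→(5,1,2)
−f: flip: (5,1,2)→(2,-1,5)
−f: reduced (well bottom): (2,-1,5) with a≤c, −a<b≤a
flip sign back: reduced form of f is (-2,1,-5)
g is negative-definite; reduce −g:
−g: translate: b→-3 (≡129 mod 12), so (6,129,695)→(6,-3,2)
−g: flip: (6,-3,2)→(2,3,6)
−g: translate: b→-1 (≡3 mod 4), so (2,3,6)→(2,-1,5)
−g: reduced (well bottom): (2,-1,5) with a≤c, −a<b≤a
flip sign back: reduced form of g is (-2,1,-5)
reduced forms (-2, 1, -5) vs (-2, 1, -5) ⇒ equivalent

yes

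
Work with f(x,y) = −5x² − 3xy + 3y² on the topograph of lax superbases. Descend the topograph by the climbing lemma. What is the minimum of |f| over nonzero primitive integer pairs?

descent: ρ → (3,3,-5)  [lands on river]
river: ρ → (-5,7,1)
river: ρ → (1,7,-5)
river: ρ → (-5,3,3)
closes: descent 1, river 4
min |a| on river = 1

1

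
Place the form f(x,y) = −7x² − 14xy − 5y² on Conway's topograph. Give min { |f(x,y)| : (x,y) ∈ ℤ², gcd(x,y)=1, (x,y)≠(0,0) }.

descent: ρ → (-5,4,2)  [lands on river]
river: ρ → (2,4,-5)
river: ρ → (-5,6,1)
river: ρ → (1,6,-5)
closes: descent 1, river 4
min |a| on river = 1

1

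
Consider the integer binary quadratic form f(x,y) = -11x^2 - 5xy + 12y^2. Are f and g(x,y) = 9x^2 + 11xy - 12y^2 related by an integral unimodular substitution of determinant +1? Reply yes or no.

D₁ = 553, D₂ = 553
river cycle of f (length 26): (12, 5, -11), (-11, 17, 6), (6, 19, -8), (-8, 13, 12), (12, 11, -9), (-9, 7, 14), (14, 21, -2), (-2, 23, 3), (3, 19, -16), (-16, 13, 6), … (16 more)
river cycle of g (length 26): (-12, 13, 8), (8, 19, -6), (-6, 17, 11), (11, 5, -12), (-12, 19, 4), (4, 21, -7), (-7, 21, 4), (4, 19, -12), (-12, 5, 11), (11, 17, -6), … (16 more)
cycles differ ⇒ inequivalent

no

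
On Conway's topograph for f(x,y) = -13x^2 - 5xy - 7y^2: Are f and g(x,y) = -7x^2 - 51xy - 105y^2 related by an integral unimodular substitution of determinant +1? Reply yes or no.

D₁ = -339, D₂ = -339
f is negative-definite; reduce −f:
−f: flip: (13,5,7)→(7,-5,13)
−f: reduced (well bottom): (7,-5,13) with a≤c, −a<b≤a
flip sign back: reduced form of f is (-7,5,-13)
g is negative-definite; reduce −g:
−g: translate: b→-5 (≡51 mod 14), so (7,51,105)→(7,-5,13)
−g: reduced (well bottom): (7,-5,13) with a≤c, −a<b≤a
flip sign back: reduced form of g is (-7,5,-13)
reduced forms (-7, 5, -13) vs (-7, 5, -13) ⇒ equivalent

yes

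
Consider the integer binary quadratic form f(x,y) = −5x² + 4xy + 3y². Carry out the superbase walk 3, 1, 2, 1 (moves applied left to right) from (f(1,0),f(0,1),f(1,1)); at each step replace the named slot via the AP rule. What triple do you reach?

start (-5,3,2) = (f(1,0),f(0,1),f(1,1))
replace slot 3: 2·((-5)+3) − 2 = -6 → (-5,3,-6)
replace slot 1: 2·(3+(-6)) − (-5) = -1 → (-1,3,-6)
replace slot 2: 2·((-1)+(-6)) − 3 = -17 → (-1,-17,-6)
replace slot 1: 2·((-17)+(-6)) − (-1) = -45 → (-45,-17,-6)

-45,-17,-6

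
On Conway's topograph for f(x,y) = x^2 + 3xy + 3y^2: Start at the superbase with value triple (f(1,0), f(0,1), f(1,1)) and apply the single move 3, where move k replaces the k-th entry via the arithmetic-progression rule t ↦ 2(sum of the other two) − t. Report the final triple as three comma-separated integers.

start (1,3,7) = (f(1,0),f(0,1),f(1,1))
replace slot 3: 2·(1+3) − 7 = 1 → (1,3,1)

1,3,1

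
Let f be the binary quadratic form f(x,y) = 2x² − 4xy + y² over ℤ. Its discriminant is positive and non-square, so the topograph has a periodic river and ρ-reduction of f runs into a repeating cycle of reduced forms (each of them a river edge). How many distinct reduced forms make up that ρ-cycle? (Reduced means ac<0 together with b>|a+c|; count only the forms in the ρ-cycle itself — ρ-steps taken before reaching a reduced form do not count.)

D = 8, ⌊√D⌋ = 2
descent: ρ → (1,2,-1)  [lands on river]
river: ρ → (-1,2,1)
ρ-cycle length = 2 (tail of 1 descent step not counted)

2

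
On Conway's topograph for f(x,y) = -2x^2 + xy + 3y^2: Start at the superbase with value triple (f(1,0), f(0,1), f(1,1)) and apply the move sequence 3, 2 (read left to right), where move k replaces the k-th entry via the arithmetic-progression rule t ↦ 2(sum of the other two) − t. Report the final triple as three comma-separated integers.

start (-2,3,2) = (f(1,0),f(0,1),f(1,1))
replace slot 3: 2·((-2)+3) − 2 = 0 → (-2,3,0)
replace slot 2: 2·((-2)+0) − 3 = -7 → (-2,-7,0)

-2,-7,0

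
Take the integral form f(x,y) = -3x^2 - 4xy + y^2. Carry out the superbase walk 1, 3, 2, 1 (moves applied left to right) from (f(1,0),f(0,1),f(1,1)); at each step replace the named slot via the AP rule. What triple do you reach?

start (-3,1,-6) = (f(1,0),f(0,1),f(1,1))
replace slot 1: 2·(1+(-6)) − (-3) = -7 → (-7,1,-6)
replace slot 3: 2·((-7)+1) − (-6) = -6 → (-7,1,-6)
replace slot 2: 2·((-7)+(-6)) − 1 = -27 → (-7,-27,-6)
replace slot 1: 2·((-27)+(-6)) − (-7) = -59 → (-59,-27,-6)

-59,-27,-6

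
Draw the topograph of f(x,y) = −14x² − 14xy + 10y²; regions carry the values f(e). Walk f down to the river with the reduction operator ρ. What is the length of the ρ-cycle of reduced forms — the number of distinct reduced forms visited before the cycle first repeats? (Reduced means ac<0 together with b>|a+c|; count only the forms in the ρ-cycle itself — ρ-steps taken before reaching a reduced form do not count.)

D = 756, ⌊√D⌋ = 27
descent: ρ → (10,14,-14)  [lands on river]
river: ρ → (-14,14,10)
river: ρ → (10,26,-2)
river: ρ → (-2,26,10)
ρ-cycle length = 4 (tail of 1 descent step not counted)

4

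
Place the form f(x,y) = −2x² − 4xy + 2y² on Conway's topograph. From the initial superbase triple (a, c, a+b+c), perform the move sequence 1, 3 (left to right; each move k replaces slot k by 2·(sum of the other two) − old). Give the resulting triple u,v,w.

start (-2,2,-4) = (f(1,0),f(0,1),f(1,1))
replace slot 1: 2·(2+(-4)) − (-2) = -2 → (-2,2,-4)
replace slot 3: 2·((-2)+2) − (-4) = 4 → (-2,2,4)

-2,2,4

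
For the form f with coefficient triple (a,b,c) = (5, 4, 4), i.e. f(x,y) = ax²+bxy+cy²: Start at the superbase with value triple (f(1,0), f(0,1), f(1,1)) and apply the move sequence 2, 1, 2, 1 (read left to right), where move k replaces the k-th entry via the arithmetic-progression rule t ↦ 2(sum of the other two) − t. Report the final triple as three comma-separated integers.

start (5,4,13) = (f(1,0),f(0,1),f(1,1))
replace slot 2: 2·(5+13) − 4 = 32 → (5,32,13)
replace slot 1: 2·(32+13) − 5 = 85 → (85,32,13)
replace slot 2: 2·(85+13) − 32 = 164 → (85,164,13)
replace slot 1: 2·(164+13) − 85 = 269 → (269,164,13)

269,164,13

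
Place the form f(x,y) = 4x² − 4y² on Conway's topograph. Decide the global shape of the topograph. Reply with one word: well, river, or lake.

D = b²−4ac = 0² − 4·4·(-4) = 64
D = 8² is a perfect square ⇒ form factors over ℤ ⇒ lakes

lake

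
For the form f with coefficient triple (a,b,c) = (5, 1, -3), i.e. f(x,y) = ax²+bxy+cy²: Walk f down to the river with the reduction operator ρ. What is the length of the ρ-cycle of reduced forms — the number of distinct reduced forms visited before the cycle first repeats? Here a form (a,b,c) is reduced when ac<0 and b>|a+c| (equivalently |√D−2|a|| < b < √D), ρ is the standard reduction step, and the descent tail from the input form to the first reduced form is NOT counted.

D = 61, ⌊√D⌋ = 7
descent: ρ → (-3,5,3)  [lands on river]
river: ρ → (3,7,-1)
river: ρ → (-1,7,3)
river: ρ → (3,5,-3)
river: ρ → (-3,7,1)
river: ρ → (1,7,-3)
ρ-cycle length = 6 (tail of 1 descent step not counted)

6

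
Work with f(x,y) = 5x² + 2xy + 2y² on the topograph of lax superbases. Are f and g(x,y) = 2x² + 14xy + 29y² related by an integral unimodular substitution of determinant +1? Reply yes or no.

D₁ = -36, D₂ = -36
f: flip: (5,2,2)→(2,-2,5)
f: translate: b→2 (≡-2 mod 4), so (2,-2,5)→(2,2,5)
f: reduced (well bottom): (2,2,5) with a≤c, −a<b≤a
g: translate: b→2 (≡14 mod 4), so (2,14,29)→(2,2,5)
g: reduced (well bottom): (2,2,5) with a≤c, −a<b≤a
reduced forms (2, 2, 5) vs (2, 2, 5) ⇒ equivalent

yes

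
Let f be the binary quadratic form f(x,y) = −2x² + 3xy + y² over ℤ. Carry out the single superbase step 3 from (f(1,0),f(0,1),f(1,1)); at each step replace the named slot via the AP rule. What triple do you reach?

start (-2,1,2) = (f(1,0),f(0,1),f(1,1))
replace slot 3: 2·((-2)+1) − 2 = -4 → (-2,1,-4)

-2,1,-4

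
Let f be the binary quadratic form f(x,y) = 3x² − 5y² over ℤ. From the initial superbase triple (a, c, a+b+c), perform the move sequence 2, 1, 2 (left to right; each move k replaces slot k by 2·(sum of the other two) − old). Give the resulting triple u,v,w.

start (3,-5,-2) = (f(1,0),f(0,1),f(1,1))
replace slot 2: 2·(3+(-2)) − (-5) = 7 → (3,7,-2)
replace slot 1: 2·(7+(-2)) − 3 = 7 → (7,7,-2)
replace slot 2: 2·(7+(-2)) − 7 = 3 → (7,3,-2)

7,3,-2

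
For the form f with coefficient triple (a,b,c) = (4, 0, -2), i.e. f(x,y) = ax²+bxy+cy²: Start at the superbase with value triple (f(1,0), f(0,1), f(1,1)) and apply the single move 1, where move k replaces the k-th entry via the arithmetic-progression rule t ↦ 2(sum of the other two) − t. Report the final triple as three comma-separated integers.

start (4,-2,2) = (f(1,0),f(0,1),f(1,1))
replace slot 1: 2·((-2)+2) − 4 = -4 → (-4,-2,2)

-4,-2,2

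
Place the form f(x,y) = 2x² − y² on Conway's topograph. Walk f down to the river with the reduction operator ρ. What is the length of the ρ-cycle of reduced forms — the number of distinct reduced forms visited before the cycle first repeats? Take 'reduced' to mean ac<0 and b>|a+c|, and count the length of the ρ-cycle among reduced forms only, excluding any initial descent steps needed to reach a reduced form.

D = 8, ⌊√D⌋ = 2
descent: ρ → (-1,2,1)  [lands on river]
river: ρ → (1,2,-1)
ρ-cycle length = 2 (tail of 1 descent step not counted)

2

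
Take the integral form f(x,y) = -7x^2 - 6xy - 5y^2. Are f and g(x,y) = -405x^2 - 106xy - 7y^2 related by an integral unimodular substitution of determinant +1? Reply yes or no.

D₁ = -104, D₂ = -104
f is negative-definite; reduce −f:
−f: flip: (7,6,5)→(5,-6,7)
−f: translate: b→4 (≡-6 mod 10), so (5,-6,7)→(5,4,6)
−f: reduced (well bottom): (5,4,6) with a≤c, −a<b≤a
flip sign back: reduced form of f is (-5,-4,-6)
g is negative-definite; reduce −g:
−g: flip: (405,106,7)→(7,-106,405)
−g: translate: b→6 (≡-106 mod 14), so (7,-106,405)→(7,6,5)
−g: flip: (7,6,5)→(5,-6,7)
−g: translate: b→4 (≡-6 mod 10), so (5,-6,7)→(5,4,6)
−g: reduced (well bottom): (5,4,6) with a≤c, −a<b≤a
flip sign back: reduced form of g is (-5,-4,-6)
reduced forms (-5, -4, -6) vs (-5, -4, -6) ⇒ equivalent

yes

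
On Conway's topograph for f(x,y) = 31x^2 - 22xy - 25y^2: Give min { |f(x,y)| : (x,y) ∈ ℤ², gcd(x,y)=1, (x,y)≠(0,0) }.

descent: ρ → (-25,22,31)  [lands on river]
river: ρ → (31,40,-16)
river: ρ → (-16,56,7)
river: ρ → (7,56,-16)
river: ρ → (-16,40,31)
river: ρ → (31,22,-25)
river: ρ → (-25,28,28)
river: ρ → (28,28,-25)
closes: descent 1, river 8
min |a| on river = 7

7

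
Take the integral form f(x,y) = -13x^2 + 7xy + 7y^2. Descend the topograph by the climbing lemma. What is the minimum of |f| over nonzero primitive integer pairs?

river: ρ → (7,7,-13)
river: ρ → (-13,19,1)
river: ρ → (1,19,-13)
river: ρ → (-13,7,7)
closes: descent 0, river 4
min |a| on river = 1

1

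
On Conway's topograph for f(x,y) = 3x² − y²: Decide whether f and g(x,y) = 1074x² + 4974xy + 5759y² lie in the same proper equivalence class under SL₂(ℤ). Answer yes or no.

D₁ = 12, D₂ = 12
river cycle of f (length 2): (-1, 2, 2), (2, 2, -1)
river cycle of g (length 2): (-1, 2, 2), (2, 2, -1)
cycles coincide ⇒ equivalent

yes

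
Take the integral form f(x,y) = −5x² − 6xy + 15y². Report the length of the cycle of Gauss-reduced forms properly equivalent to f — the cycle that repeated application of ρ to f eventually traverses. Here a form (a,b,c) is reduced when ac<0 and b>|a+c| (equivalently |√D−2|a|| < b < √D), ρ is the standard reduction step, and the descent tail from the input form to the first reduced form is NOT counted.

D = 336, ⌊√D⌋ = 18
descent: ρ → (15,6,-5)
descent: ρ → (-5,14,7)  [lands on river]
river: ρ → (7,14,-5)
river: ρ → (-5,16,4)
river: ρ → (4,16,-5)
ρ-cycle length = 4 (tail of 2 descent steps not counted)

4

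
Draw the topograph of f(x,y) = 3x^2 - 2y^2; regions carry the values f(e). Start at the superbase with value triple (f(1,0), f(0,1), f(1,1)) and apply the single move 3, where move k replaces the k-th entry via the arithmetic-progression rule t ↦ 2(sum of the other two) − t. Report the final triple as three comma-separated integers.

start (3,-2,1) = (f(1,0),f(0,1),f(1,1))
replace slot 3: 2·(3+(-2)) − 1 = 1 → (3,-2,1)

3,-2,1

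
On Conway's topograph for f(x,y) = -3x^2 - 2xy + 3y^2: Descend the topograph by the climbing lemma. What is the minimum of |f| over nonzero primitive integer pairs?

descent: ρ → (3,2,-3)  [lands on river]
river: ρ → (-3,4,2)
river: ρ → (2,4,-3)
river: ρ → (-3,2,3)
river: ρ → (3,4,-2)
river: ρ → (-2,4,3)
closes: descent 1, river 6
min |a| on river = 2

2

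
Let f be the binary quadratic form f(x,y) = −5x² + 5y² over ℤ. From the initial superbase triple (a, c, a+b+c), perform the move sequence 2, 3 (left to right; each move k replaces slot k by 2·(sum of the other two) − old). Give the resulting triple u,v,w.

start (-5,5,0) = (f(1,0),f(0,1),f(1,1))
replace slot 2: 2·((-5)+0) − 5 = -15 → (-5,-15,0)
replace slot 3: 2·((-5)+(-15)) − 0 = -40 → (-5,-15,-40)

-5,-15,-40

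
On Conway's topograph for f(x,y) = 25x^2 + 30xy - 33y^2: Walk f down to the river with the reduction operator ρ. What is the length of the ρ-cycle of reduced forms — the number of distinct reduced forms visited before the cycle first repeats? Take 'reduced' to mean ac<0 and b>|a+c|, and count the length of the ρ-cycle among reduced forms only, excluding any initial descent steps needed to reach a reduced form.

D = 4200, ⌊√D⌋ = 64
river: ρ → (-33,36,22)
river: ρ → (22,52,-17)
river: ρ → (-17,50,25)
river: ρ → (25,50,-17)
river: ρ → (-17,52,22)
river: ρ → (22,36,-33)
river: ρ → (-33,30,25)
river: ρ → (25,20,-38)
river: ρ → (-38,56,7)
river: ρ → (7,56,-38)
river: ρ → (-38,20,25)
river: ρ → (25,30,-33)
ρ-cycle length = 12 (tail of 0 descent steps not counted)

12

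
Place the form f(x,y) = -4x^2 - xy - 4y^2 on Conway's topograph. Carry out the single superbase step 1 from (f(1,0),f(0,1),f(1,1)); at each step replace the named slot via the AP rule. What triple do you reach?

start (-4,-4,-9) = (f(1,0),f(0,1),f(1,1))
replace slot 1: 2·((-4)+(-9)) − (-4) = -22 → (-22,-4,-9)

-22,-4,-9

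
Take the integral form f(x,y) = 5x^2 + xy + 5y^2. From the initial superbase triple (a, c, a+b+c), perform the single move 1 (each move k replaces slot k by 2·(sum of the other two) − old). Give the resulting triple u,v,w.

start (5,5,11) = (f(1,0),f(0,1),f(1,1))
replace slot 1: 2·(5+11) − 5 = 27 → (27,5,11)

27,5,11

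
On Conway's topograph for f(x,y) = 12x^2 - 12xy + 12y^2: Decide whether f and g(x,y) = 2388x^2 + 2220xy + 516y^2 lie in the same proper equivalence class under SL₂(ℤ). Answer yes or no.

D₁ = -432, D₂ = -432
f: translate: b→12 (≡-12 mod 24), so (12,-12,12)→(12,12,12)
f: reduced (well bottom): (12,12,12) with a≤c, −a<b≤a
g: flip: (2388,2220,516)→(516,-2220,2388)
g: translate: b→-156 (≡-2220 mod 1032), so (516,-2220,2388)→(516,-156,12)
g: flip: (516,-156,12)→(12,156,516)
g: translate: b→12 (≡156 mod 24), so (12,156,516)→(12,12,12)
g: reduced (well bottom): (12,12,12) with a≤c, −a<b≤a
reduced forms (12, 12, 12) vs (12, 12, 12) ⇒ equivalent

yes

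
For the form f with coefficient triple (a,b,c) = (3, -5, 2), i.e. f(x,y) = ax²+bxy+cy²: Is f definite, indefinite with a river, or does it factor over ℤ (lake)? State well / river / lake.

D = b²−4ac = (-5)² − 4·3·2 = 1
D = 1² is a perfect square ⇒ form factors over ℤ ⇒ lakes

lake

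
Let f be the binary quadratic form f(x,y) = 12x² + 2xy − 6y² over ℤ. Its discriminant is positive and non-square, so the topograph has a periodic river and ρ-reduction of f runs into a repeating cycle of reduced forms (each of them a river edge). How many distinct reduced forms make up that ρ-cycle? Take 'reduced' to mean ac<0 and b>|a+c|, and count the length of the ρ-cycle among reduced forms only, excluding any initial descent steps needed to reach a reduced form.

D = 292, ⌊√D⌋ = 17
descent: ρ → (-6,10,8)  [lands on river]
river: ρ → (8,6,-8)
river: ρ → (-8,10,6)
river: ρ → (6,14,-4)
river: ρ → (-4,10,12)
river: ρ → (12,14,-2)
river: ρ → (-2,14,12)
river: ρ → (12,10,-4)
river: ρ → (-4,14,6)
river: ρ → (6,10,-8)
river: ρ → (-8,6,8)
river: ρ → (8,10,-6)
river: ρ → (-6,14,4)
river: ρ → (4,10,-12)
river: ρ → (-12,14,2)
river: ρ → (2,14,-12)
river: ρ → (-12,10,4)
river: ρ → (4,14,-6)
ρ-cycle length = 18 (tail of 1 descent step not counted)

18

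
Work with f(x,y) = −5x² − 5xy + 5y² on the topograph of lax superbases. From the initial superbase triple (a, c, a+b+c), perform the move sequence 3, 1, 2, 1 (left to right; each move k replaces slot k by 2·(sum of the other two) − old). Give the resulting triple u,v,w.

start (-5,5,-5) = (f(1,0),f(0,1),f(1,1))
replace slot 3: 2·((-5)+5) − (-5) = 5 → (-5,5,5)
replace slot 1: 2·(5+5) − (-5) = 25 → (25,5,5)
replace slot 2: 2·(25+5) − 5 = 55 → (25,55,5)
replace slot 1: 2·(55+5) − 25 = 95 → (95,55,5)

95,55,5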